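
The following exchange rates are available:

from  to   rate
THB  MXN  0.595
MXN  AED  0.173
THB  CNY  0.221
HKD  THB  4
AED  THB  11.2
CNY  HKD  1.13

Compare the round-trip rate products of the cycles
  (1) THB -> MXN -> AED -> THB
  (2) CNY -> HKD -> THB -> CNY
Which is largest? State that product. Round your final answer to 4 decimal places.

1.1529

(1) 0.595 × 0.173 × 11.2 = 1.15287
(2) 1.13 × 4 × 0.221 = 0.99892
Highest is cycle (1) at 1.1529 (>1, arbitrage).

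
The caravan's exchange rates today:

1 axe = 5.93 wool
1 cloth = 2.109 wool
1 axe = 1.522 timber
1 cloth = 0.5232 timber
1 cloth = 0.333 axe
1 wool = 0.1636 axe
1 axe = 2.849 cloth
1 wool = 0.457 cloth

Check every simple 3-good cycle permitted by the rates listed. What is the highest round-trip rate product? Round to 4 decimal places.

0.9830

wool→axe→cloth→wool: 0.1636 × 2.849 × 2.109 = 0.98300
wool→cloth→axe→wool: 0.457 × 0.333 × 5.93 = 0.90243
Maximum is wool→axe→cloth→wool at 0.9830; no arbitrage — every cycle loses value.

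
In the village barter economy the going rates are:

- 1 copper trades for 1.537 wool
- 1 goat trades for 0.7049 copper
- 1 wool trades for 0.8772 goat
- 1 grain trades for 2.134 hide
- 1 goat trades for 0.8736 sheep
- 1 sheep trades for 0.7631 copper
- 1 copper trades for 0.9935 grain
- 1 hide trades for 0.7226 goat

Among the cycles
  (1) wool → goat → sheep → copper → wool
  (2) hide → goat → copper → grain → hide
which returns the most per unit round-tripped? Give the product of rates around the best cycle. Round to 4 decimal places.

1.0799

(1) 0.8772 × 0.8736 × 0.7631 × 1.537 = 0.89881
(2) 0.7226 × 0.7049 × 0.9935 × 2.134 = 1.07991
Highest is cycle (2) at 1.0799 (>1, arbitrage).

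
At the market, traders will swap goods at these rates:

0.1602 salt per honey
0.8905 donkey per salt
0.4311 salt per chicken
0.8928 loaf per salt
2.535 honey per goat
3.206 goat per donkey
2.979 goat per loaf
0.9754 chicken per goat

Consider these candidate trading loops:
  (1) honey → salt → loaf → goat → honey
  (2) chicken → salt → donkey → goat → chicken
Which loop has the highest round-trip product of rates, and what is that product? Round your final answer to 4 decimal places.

(1) 0.1602 × 0.8928 × 2.979 × 2.535 = 1.08010
(2) 0.4311 × 0.8905 × 3.206 × 0.9754 = 1.20049
Highest is cycle (2) at 1.2005 (>1, arbitrage).

1.2005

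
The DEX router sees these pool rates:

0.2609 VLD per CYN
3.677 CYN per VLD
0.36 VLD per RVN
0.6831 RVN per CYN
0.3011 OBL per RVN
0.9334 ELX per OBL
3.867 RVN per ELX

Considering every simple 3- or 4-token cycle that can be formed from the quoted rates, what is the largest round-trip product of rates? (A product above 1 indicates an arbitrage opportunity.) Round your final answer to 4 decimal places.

OBL→ELX→RVN→OBL: 0.9334 × 3.867 × 0.3011 = 1.08681
CYN→RVN→VLD→CYN: 0.6831 × 0.36 × 3.677 = 0.90423
Maximum is OBL→ELX→RVN→OBL at 1.0868; arbitrage exists.

1.0868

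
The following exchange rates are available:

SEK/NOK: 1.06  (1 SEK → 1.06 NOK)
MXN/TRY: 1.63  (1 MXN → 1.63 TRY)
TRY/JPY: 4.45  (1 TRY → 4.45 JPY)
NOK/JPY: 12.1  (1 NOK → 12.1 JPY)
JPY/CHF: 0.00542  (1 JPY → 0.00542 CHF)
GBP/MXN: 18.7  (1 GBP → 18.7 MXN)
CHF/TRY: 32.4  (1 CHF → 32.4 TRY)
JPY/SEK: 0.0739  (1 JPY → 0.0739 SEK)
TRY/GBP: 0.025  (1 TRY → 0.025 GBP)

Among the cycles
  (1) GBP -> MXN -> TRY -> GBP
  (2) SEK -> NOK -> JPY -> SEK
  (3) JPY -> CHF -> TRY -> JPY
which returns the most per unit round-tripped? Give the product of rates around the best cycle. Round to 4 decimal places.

(1) 18.7 × 1.63 × 0.025 = 0.76203
(2) 1.06 × 12.1 × 0.0739 = 0.94784
(3) 0.00542 × 32.4 × 4.45 = 0.78146
Highest is cycle (2) at 0.9478 (≤1, no arbitrage).

0.9478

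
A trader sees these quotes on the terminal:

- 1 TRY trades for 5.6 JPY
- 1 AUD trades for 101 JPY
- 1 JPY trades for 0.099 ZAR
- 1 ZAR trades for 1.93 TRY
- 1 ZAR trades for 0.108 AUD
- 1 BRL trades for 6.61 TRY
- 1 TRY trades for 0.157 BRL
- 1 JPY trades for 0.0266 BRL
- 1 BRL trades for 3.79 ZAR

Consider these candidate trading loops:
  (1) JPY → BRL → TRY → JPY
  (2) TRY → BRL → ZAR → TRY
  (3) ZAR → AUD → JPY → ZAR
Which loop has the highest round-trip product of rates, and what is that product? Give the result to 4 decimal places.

1.1484

(1) 0.0266 × 6.61 × 5.6 = 0.98463
(2) 0.157 × 3.79 × 1.93 = 1.14841
(3) 0.108 × 101 × 0.099 = 1.07989
Highest is cycle (2) at 1.1484 (>1, arbitrage).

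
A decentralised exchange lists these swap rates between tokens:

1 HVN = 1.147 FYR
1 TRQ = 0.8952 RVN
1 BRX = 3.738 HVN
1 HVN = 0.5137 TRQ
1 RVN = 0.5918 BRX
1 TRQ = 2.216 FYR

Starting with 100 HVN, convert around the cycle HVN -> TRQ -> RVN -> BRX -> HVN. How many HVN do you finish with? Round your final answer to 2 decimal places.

101.73

100 HVN × 0.5137 = 51.37 TRQ
51.37 TRQ × 0.8952 = 45.986424 RVN
45.986424 RVN × 0.5918 = 27.2147657232 BRX
27.2147657232 BRX × 3.738 = 101.7287942733216 HVN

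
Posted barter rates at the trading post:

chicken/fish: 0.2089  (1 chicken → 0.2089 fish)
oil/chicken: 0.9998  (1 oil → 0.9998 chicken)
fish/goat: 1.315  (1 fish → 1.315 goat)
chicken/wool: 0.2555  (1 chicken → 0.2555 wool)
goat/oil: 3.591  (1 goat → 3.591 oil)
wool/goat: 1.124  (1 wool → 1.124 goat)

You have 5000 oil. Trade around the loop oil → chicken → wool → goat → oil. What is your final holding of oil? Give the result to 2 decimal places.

5155.32

5000 oil × 0.9998 = 4999 chicken
4999 chicken × 0.2555 = 1277.2445 wool
1277.2445 wool × 1.124 = 1435.622818 goat
1435.622818 goat × 3.591 = 5155.321539438 oil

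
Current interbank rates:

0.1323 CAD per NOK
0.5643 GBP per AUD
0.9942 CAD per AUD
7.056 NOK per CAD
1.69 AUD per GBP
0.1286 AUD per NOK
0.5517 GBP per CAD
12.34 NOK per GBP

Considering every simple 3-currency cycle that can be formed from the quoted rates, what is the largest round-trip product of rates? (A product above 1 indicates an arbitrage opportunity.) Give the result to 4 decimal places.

0.9270

CAD→GBP→AUD→CAD: 0.5517 × 1.69 × 0.9942 = 0.92697
NOK→AUD→CAD→NOK: 0.1286 × 0.9942 × 7.056 = 0.90214
NOK→CAD→GBP→NOK: 0.1323 × 0.5517 × 12.34 = 0.90070
NOK→AUD→GBP→NOK: 0.1286 × 0.5643 × 12.34 = 0.89550
Maximum is CAD→GBP→AUD→CAD at 0.9270; no arbitrage — every cycle loses value.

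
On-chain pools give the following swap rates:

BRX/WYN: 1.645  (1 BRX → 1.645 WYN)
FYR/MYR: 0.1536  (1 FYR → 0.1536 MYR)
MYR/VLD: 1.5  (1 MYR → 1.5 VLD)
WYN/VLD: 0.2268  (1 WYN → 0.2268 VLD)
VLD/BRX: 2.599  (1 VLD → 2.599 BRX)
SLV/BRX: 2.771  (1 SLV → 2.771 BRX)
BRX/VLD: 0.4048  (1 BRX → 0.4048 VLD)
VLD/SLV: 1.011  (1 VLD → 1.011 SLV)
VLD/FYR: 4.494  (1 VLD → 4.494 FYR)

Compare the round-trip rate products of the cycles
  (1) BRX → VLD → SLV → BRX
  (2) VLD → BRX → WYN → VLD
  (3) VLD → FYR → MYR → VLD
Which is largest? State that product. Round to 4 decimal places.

1.1340

(1) 0.4048 × 1.011 × 2.771 = 1.13404
(2) 2.599 × 1.645 × 0.2268 = 0.96965
(3) 4.494 × 0.1536 × 1.5 = 1.03542
Highest is cycle (1) at 1.1340 (>1, arbitrage).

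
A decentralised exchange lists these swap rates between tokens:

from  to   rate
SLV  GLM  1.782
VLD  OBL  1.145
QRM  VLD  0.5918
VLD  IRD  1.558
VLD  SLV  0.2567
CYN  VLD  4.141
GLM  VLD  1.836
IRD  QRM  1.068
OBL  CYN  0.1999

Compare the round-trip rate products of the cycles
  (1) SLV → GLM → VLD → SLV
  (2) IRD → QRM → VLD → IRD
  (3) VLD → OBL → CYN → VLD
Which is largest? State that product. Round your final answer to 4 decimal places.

(1) 1.782 × 1.836 × 0.2567 = 0.83986
(2) 1.068 × 0.5918 × 1.558 = 0.98472
(3) 1.145 × 0.1999 × 4.141 = 0.94781
Highest is cycle (2) at 0.9847 (≤1, no arbitrage).

0.9847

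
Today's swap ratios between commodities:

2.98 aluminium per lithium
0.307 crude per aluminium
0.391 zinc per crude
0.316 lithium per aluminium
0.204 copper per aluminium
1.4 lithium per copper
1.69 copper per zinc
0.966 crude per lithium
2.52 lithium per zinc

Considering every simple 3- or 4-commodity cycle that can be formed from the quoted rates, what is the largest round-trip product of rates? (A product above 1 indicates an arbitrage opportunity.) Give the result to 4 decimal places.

lithium→crude→zinc→lithium: 0.966 × 0.391 × 2.52 = 0.95182
lithium→aluminium→crude→zinc→lithium: 2.98 × 0.307 × 0.391 × 2.52 = 0.90143
lithium→crude→zinc→copper→lithium: 0.966 × 0.391 × 1.69 × 1.4 = 0.89365
lithium→aluminium→copper→lithium: 2.98 × 0.204 × 1.4 = 0.85109
Maximum is lithium→crude→zinc→lithium at 0.9518; no arbitrage — every cycle loses value.

0.9518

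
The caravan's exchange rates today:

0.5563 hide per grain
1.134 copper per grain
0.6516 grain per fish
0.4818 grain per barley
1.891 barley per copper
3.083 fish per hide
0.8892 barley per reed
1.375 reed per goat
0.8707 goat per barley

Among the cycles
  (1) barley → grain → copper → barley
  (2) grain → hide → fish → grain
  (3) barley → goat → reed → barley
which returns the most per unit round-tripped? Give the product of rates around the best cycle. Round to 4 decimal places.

1.1175

(1) 0.4818 × 1.134 × 1.891 = 1.03317
(2) 0.5563 × 3.083 × 0.6516 = 1.11754
(3) 0.8707 × 1.375 × 0.8892 = 1.06456
Highest is cycle (2) at 1.1175 (>1, arbitrage).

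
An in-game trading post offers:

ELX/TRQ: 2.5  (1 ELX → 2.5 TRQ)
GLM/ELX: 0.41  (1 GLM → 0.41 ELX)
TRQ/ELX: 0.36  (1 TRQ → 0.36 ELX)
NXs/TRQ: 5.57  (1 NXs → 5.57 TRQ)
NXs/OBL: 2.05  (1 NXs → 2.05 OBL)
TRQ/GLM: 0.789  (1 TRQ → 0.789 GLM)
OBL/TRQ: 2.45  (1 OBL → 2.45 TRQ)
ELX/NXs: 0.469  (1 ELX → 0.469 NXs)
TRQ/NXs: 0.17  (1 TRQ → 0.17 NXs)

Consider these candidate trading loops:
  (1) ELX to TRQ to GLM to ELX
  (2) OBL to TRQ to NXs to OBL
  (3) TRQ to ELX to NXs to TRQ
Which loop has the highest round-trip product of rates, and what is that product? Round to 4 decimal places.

0.9404

(1) 2.5 × 0.789 × 0.41 = 0.80873
(2) 2.45 × 0.17 × 2.05 = 0.85383
(3) 0.36 × 0.469 × 5.57 = 0.94044
Highest is cycle (3) at 0.9404 (≤1, no arbitrage).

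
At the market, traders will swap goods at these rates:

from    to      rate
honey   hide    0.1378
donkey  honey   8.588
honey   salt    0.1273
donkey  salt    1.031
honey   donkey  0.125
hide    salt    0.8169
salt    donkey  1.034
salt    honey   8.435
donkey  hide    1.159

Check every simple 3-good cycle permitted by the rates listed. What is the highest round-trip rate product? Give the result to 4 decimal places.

salt→donkey→honey→salt: 1.034 × 8.588 × 0.1273 = 1.13042
salt→honey→donkey→salt: 8.435 × 0.125 × 1.031 = 1.08706
hide→salt→donkey→hide: 0.8169 × 1.034 × 1.159 = 0.97898
hide→salt→honey→hide: 0.8169 × 8.435 × 0.1378 = 0.94952
Maximum is salt→donkey→honey→salt at 1.1304; arbitrage exists.

1.1304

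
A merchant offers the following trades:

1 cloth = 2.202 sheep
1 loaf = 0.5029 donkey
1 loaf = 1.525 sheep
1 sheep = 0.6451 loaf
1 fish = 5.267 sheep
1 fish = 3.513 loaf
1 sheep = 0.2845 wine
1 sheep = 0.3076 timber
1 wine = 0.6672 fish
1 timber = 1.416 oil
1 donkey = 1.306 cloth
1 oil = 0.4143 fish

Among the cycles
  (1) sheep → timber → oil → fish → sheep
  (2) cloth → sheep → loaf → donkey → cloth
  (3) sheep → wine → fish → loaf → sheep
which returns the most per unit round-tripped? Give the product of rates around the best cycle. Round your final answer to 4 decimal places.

1.0169

(1) 0.3076 × 1.416 × 0.4143 × 5.267 = 0.95045
(2) 2.202 × 0.6451 × 0.5029 × 1.306 = 0.93297
(3) 0.2845 × 0.6672 × 3.513 × 1.525 = 1.01692
Highest is cycle (3) at 1.0169 (>1, arbitrage).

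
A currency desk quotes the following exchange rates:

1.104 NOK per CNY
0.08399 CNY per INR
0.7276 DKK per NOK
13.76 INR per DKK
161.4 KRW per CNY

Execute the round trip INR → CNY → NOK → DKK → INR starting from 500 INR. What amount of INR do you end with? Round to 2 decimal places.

500 INR × 0.08399 = 41.995 CNY
41.995 CNY × 1.104 = 46.36248 NOK
46.36248 NOK × 0.7276 = 33.733340448 DKK
33.733340448 DKK × 13.76 = 464.17076456448 INR

464.17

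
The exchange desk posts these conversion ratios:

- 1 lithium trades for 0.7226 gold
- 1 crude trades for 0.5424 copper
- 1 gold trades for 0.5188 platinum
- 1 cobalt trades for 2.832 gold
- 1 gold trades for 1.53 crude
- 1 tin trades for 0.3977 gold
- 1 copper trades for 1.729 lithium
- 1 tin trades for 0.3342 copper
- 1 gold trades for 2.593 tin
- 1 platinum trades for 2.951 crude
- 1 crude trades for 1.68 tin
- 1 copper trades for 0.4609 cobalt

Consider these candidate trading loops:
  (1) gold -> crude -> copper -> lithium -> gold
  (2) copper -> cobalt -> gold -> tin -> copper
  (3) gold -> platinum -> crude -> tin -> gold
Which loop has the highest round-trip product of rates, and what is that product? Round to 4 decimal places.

1.1311

(1) 1.53 × 0.5424 × 1.729 × 0.7226 = 1.03682
(2) 0.4609 × 2.832 × 2.593 × 0.3342 = 1.13112
(3) 0.5188 × 2.951 × 1.68 × 0.3977 = 1.02290
Highest is cycle (2) at 1.1311 (>1, arbitrage).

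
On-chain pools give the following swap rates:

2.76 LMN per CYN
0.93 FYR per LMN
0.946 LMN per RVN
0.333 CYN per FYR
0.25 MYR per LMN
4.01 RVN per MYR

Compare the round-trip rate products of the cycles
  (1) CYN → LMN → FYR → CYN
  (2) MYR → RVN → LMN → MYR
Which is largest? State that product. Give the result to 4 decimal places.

0.9484

(1) 2.76 × 0.93 × 0.333 = 0.85474
(2) 4.01 × 0.946 × 0.25 = 0.94837
Highest is cycle (2) at 0.9484 (≤1, no arbitrage).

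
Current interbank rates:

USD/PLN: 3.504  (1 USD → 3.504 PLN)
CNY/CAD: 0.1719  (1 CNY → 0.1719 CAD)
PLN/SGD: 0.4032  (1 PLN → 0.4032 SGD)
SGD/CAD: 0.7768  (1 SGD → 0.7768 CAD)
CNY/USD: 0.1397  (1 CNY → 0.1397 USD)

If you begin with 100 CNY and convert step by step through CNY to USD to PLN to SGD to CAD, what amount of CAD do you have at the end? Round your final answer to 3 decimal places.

15.332

100 CNY × 0.1397 = 13.97 USD
13.97 USD × 3.504 = 48.95088 PLN
48.95088 PLN × 0.4032 = 19.736994816 SGD
19.736994816 SGD × 0.7768 = 15.3316975730688 CAD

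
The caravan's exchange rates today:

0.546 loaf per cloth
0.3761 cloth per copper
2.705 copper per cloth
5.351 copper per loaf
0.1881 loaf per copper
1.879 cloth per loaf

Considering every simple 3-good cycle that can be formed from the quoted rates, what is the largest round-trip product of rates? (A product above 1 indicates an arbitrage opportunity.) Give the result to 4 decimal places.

cloth→loaf→copper→cloth: 0.546 × 5.351 × 0.3761 = 1.09883
cloth→copper→loaf→cloth: 2.705 × 0.1881 × 1.879 = 0.95605
Maximum is cloth→loaf→copper→cloth at 1.0988; arbitrage exists.

1.0988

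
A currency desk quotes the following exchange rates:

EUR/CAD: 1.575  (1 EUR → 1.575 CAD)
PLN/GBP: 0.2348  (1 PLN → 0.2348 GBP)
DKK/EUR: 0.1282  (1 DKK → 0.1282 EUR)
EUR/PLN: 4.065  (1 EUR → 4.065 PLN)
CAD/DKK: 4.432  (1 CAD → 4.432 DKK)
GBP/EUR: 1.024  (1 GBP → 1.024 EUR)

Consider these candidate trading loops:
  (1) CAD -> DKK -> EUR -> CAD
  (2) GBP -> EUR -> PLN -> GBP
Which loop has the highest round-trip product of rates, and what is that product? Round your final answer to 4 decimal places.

0.9774

(1) 4.432 × 0.1282 × 1.575 = 0.89489
(2) 1.024 × 4.065 × 0.2348 = 0.97737
Highest is cycle (2) at 0.9774 (≤1, no arbitrage).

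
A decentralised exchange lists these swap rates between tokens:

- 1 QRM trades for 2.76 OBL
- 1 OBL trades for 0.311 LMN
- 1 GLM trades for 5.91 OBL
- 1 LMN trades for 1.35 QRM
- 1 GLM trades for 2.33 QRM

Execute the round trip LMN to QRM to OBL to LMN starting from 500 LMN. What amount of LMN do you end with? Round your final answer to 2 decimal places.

579.39

500 LMN × 1.35 = 675 QRM
675 QRM × 2.76 = 1863 OBL
1863 OBL × 0.311 = 579.393 LMN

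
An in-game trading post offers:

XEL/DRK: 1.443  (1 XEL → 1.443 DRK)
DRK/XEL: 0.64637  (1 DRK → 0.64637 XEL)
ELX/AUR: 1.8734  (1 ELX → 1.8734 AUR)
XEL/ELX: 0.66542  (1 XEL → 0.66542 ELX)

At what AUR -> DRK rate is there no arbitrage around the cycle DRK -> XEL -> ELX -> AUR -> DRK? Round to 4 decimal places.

Known legs of the cycle: 0.64637 × 0.66542 × 1.8734 = 0.80576343808436
For no arbitrage the full-cycle product must be 1, so the missing rate is 1 / 0.80576343808436 ≈ 1.241059.

1.2411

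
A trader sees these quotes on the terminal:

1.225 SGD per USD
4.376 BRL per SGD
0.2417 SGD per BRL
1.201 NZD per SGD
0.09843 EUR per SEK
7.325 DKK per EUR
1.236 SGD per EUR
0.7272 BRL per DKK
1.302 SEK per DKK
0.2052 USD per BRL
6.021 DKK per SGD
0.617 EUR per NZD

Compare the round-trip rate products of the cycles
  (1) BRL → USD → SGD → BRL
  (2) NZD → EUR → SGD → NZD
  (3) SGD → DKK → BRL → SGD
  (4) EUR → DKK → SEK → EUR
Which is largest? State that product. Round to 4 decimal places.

(1) 0.2052 × 1.225 × 4.376 = 1.10000
(2) 0.617 × 1.236 × 1.201 = 0.91590
(3) 6.021 × 0.7272 × 0.2417 = 1.05828
(4) 7.325 × 1.302 × 0.09843 = 0.93874
Highest is cycle (1) at 1.1000 (>1, arbitrage).

1.1000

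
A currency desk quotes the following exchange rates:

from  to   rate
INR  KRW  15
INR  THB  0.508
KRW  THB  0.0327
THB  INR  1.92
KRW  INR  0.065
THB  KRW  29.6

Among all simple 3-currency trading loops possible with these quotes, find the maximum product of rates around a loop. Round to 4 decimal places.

INR→THB→KRW→INR: 0.508 × 29.6 × 0.065 = 0.97739
INR→KRW→THB→INR: 15 × 0.0327 × 1.92 = 0.94176
Maximum is INR→THB→KRW→INR at 0.9774; no arbitrage — every cycle loses value.

0.9774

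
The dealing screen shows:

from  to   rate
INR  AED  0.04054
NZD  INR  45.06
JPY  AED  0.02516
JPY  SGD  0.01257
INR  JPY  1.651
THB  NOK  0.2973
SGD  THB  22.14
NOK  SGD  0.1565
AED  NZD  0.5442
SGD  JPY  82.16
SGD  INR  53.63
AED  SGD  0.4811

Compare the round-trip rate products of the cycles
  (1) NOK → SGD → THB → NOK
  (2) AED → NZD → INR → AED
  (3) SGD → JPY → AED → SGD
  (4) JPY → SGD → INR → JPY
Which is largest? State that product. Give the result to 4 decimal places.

(1) 0.1565 × 22.14 × 0.2973 = 1.03012
(2) 0.5442 × 45.06 × 0.04054 = 0.99411
(3) 82.16 × 0.02516 × 0.4811 = 0.99450
(4) 0.01257 × 53.63 × 1.651 = 1.11299
Highest is cycle (4) at 1.1130 (>1, arbitrage).

1.1130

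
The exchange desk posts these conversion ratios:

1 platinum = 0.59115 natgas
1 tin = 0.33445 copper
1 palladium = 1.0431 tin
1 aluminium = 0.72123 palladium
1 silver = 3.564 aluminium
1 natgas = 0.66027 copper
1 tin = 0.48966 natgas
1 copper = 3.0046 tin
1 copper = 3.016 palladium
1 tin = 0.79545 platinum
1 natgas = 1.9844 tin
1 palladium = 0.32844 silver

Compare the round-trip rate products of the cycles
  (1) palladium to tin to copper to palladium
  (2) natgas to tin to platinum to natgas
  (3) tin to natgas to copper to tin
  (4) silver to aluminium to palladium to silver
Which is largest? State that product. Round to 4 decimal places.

1.0522

(1) 1.0431 × 0.33445 × 3.016 = 1.05218
(2) 1.9844 × 0.79545 × 0.59115 = 0.93312
(3) 0.48966 × 0.66027 × 3.0046 = 0.97141
(4) 3.564 × 0.72123 × 0.32844 = 0.84424
Highest is cycle (1) at 1.0522 (>1, arbitrage).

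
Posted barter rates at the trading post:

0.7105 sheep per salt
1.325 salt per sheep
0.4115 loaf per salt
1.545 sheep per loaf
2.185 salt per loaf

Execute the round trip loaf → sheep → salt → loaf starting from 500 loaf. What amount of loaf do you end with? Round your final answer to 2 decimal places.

500 loaf × 1.545 = 772.5 sheep
772.5 sheep × 1.325 = 1023.5625 salt
1023.5625 salt × 0.4115 = 421.19596875 loaf

421.20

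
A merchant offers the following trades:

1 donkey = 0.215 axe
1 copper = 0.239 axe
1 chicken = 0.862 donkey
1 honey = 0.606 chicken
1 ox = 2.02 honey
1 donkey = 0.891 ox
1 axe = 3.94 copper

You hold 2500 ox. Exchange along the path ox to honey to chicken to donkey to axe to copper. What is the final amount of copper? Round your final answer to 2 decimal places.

2500 ox × 2.02 = 5050 honey
5050 honey × 0.606 = 3060.3 chicken
3060.3 chicken × 0.862 = 2637.9786 donkey
2637.9786 donkey × 0.215 = 567.165399 axe
567.165399 axe × 3.94 = 2234.63167206 copper

2234.63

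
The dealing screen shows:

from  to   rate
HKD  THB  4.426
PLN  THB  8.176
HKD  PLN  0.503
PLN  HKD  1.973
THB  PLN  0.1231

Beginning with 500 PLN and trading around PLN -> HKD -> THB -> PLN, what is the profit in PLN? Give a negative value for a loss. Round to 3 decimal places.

500 PLN × 1.973 = 986.5 HKD
986.5 HKD × 4.426 = 4366.249 THB
4366.249 THB × 0.1231 = 537.4852519 PLN
Net change: 537.4852519 − 500 = 37.4852519 PLN

37.485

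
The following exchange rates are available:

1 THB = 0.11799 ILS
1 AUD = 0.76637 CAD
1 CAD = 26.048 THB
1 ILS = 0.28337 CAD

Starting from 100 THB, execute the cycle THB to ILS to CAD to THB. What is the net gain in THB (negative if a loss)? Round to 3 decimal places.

100 THB × 0.11799 = 11.799 ILS
11.799 ILS × 0.28337 = 3.34348263 CAD
3.34348263 CAD × 26.048 = 87.09103554624 THB
Net change: 87.09103554624 − 100 = -12.90896445376 THB

-12.909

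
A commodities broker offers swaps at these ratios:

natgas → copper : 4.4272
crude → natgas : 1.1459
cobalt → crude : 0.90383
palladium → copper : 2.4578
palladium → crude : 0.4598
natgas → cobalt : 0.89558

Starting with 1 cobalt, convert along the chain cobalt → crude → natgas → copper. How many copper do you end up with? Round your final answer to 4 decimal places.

1 cobalt × 0.90383 = 0.90383 crude
0.90383 crude × 1.1459 = 1.035698797 natgas
1.035698797 natgas × 4.4272 = 4.5852457140784 copper

4.5852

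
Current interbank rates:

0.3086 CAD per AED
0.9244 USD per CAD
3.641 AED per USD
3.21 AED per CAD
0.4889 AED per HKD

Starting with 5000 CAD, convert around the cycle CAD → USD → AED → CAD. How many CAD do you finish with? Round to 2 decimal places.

5000 CAD × 0.9244 = 4622 USD
4622 USD × 3.641 = 16828.702 AED
16828.702 AED × 0.3086 = 5193.3374372 CAD

5193.34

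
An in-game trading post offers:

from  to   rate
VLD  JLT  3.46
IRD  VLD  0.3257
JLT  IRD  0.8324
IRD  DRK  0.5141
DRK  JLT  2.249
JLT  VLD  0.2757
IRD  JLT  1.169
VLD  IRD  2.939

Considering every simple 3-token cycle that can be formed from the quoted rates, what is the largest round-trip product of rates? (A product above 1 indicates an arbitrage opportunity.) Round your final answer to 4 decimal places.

0.9624

JLT→IRD→DRK→JLT: 0.8324 × 0.5141 × 2.249 = 0.96243
JLT→VLD→IRD→JLT: 0.2757 × 2.939 × 1.169 = 0.94722
JLT→IRD→VLD→JLT: 0.8324 × 0.3257 × 3.46 = 0.93805
Maximum is JLT→IRD→DRK→JLT at 0.9624; no arbitrage — every cycle loses value.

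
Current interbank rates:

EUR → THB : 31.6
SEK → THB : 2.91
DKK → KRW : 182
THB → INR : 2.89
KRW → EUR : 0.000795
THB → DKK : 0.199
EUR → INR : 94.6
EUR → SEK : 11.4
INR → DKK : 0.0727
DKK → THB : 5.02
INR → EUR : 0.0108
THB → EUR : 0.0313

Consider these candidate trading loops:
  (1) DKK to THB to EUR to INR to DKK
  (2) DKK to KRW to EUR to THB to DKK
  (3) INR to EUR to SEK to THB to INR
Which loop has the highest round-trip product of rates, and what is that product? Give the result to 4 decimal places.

(1) 5.02 × 0.0313 × 94.6 × 0.0727 = 1.08062
(2) 182 × 0.000795 × 31.6 × 0.199 = 0.90987
(3) 0.0108 × 11.4 × 2.91 × 2.89 = 1.03543
Highest is cycle (1) at 1.0806 (>1, arbitrage).

1.0806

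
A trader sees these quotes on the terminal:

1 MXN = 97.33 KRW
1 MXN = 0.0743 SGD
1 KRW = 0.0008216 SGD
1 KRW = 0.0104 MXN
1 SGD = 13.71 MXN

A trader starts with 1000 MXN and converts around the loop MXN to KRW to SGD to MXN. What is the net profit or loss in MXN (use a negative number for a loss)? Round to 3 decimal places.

96.338

1000 MXN × 97.33 = 97330 KRW
97330 KRW × 0.0008216 = 79.966328 SGD
79.966328 SGD × 13.71 = 1096.33835688 MXN
Net change: 1096.33835688 − 1000 = 96.33835688 MXN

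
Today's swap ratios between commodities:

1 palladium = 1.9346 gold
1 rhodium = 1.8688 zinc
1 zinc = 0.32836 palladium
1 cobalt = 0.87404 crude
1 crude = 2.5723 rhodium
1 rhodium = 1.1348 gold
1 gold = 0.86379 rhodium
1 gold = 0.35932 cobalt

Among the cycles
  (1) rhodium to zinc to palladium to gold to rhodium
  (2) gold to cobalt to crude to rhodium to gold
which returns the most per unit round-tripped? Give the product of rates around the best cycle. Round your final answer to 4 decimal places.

1.0254

(1) 1.8688 × 0.32836 × 1.9346 × 0.86379 = 1.02545
(2) 0.35932 × 0.87404 × 2.5723 × 1.1348 = 0.91676
Highest is cycle (1) at 1.0254 (>1, arbitrage).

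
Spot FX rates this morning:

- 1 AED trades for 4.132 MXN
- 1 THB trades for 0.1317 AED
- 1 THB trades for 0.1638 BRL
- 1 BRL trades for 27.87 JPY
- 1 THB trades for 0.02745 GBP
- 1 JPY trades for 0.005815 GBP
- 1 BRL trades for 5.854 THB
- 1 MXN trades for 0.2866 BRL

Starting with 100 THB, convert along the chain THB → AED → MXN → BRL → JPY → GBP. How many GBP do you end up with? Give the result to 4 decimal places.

2.5276

100 THB × 0.1317 = 13.17 AED
13.17 AED × 4.132 = 54.41844 MXN
54.41844 MXN × 0.2866 = 15.596324904 BRL
15.596324904 BRL × 27.87 = 434.66957507448 JPY
434.66957507448 JPY × 0.005815 = 2.5276035790581012 GBP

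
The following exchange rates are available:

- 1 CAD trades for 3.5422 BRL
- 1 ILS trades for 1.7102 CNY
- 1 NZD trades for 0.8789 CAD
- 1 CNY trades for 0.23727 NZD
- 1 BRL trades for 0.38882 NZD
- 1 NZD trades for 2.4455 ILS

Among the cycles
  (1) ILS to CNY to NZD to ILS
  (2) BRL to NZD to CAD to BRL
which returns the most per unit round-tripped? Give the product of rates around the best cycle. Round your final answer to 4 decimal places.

1.2105

(1) 1.7102 × 0.23727 × 2.4455 = 0.99233
(2) 0.38882 × 0.8789 × 3.5422 = 1.21049
Highest is cycle (2) at 1.2105 (>1, arbitrage).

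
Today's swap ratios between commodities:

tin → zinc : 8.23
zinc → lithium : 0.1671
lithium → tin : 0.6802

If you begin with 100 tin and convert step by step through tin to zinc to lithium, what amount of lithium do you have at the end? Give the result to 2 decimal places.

137.52

100 tin × 8.23 = 823 zinc
823 zinc × 0.1671 = 137.5233 lithium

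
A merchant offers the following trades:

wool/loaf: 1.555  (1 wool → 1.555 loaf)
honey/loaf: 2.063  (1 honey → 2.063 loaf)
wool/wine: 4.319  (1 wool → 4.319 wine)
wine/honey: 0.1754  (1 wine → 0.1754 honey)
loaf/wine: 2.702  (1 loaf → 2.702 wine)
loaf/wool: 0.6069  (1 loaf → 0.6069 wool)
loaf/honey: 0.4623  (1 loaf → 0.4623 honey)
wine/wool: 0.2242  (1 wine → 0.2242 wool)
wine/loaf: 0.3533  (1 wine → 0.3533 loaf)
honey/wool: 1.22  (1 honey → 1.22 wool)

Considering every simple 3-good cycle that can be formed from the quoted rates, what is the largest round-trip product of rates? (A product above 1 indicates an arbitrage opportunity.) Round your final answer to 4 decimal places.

loaf→wine→honey→loaf: 2.702 × 0.1754 × 2.063 = 0.97772
loaf→wine→wool→loaf: 2.702 × 0.2242 × 1.555 = 0.94200
loaf→wool→wine→loaf: 0.6069 × 4.319 × 0.3533 = 0.92607
wine→honey→wool→wine: 0.1754 × 1.22 × 4.319 = 0.92421
loaf→honey→wool→loaf: 0.4623 × 1.22 × 1.555 = 0.87703
Maximum is loaf→wine→honey→loaf at 0.9777; no arbitrage — every cycle loses value.

0.9777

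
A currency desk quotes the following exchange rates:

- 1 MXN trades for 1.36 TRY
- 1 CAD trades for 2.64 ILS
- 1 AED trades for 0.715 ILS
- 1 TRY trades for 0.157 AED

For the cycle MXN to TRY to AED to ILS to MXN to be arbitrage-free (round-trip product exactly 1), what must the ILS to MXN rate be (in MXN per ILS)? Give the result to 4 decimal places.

Known legs of the cycle: 1.36 × 0.157 × 0.715 = 0.1526668
For no arbitrage the full-cycle product must be 1, so the missing rate is 1 / 0.1526668 ≈ 6.550213.

6.5502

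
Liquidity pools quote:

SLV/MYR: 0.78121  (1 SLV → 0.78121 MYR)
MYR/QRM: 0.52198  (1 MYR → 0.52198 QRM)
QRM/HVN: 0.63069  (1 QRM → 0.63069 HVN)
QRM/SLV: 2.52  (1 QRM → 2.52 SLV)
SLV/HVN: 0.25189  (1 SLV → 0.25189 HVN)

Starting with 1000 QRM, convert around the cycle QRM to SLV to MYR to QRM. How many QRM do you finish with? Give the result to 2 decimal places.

1000 QRM × 2.52 = 2520 SLV
2520 SLV × 0.78121 = 1968.6492 MYR
1968.6492 MYR × 0.52198 = 1027.595509416 QRM

1027.60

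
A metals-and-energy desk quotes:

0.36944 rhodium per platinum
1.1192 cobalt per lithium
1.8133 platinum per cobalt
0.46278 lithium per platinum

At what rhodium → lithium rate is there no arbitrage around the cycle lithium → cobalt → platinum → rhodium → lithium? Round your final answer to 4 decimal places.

Known legs of the cycle: 1.1192 × 1.8133 × 0.36944 = 0.7497582937984
For no arbitrage the full-cycle product must be 1, so the missing rate is 1 / 0.7497582937984 ≈ 1.333763.

1.3338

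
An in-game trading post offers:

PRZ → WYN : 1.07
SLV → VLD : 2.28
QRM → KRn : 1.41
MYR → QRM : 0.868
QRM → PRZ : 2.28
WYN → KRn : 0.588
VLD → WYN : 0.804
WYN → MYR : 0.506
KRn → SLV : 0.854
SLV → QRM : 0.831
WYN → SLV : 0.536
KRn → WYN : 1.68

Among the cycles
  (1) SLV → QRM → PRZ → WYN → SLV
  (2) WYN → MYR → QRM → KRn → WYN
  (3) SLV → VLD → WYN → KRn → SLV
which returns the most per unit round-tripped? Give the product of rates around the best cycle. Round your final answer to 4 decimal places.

(1) 0.831 × 2.28 × 1.07 × 0.536 = 1.08664
(2) 0.506 × 0.868 × 1.41 × 1.68 = 1.04040
(3) 2.28 × 0.804 × 0.588 × 0.854 = 0.92050
Highest is cycle (1) at 1.0866 (>1, arbitrage).

1.0866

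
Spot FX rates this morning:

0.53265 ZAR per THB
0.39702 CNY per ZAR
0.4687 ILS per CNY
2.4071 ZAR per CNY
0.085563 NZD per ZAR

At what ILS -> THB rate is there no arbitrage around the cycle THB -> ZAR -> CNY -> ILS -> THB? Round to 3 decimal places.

10.089

Known legs of the cycle: 0.53265 × 0.39702 × 0.4687 = 0.0991172558961
For no arbitrage the full-cycle product must be 1, so the missing rate is 1 / 0.0991172558961 ≈ 10.08906.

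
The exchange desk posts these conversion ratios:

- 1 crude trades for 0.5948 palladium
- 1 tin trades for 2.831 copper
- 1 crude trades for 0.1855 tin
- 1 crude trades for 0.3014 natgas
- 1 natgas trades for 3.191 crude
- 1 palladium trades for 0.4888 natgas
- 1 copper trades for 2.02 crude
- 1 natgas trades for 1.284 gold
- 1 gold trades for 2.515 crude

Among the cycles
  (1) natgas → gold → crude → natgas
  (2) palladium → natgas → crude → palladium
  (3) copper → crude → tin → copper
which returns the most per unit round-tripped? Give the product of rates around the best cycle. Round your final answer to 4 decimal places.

(1) 1.284 × 2.515 × 0.3014 = 0.97330
(2) 0.4888 × 3.191 × 0.5948 = 0.92775
(3) 2.02 × 0.1855 × 2.831 = 1.06080
Highest is cycle (3) at 1.0608 (>1, arbitrage).

1.0608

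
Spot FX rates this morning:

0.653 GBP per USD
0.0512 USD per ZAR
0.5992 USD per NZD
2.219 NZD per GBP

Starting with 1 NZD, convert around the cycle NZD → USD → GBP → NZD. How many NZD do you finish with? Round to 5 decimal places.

1 NZD × 0.5992 = 0.5992 USD
0.5992 USD × 0.653 = 0.3912776 GBP
0.3912776 GBP × 2.219 = 0.8682449944 NZD

0.86824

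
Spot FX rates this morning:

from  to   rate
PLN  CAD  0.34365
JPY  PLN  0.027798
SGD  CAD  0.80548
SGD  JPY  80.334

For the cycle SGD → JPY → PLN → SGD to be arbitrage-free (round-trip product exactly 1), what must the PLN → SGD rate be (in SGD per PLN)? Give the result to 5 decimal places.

Known legs of the cycle: 80.334 × 0.027798 = 2.233124532
For no arbitrage the full-cycle product must be 1, so the missing rate is 1 / 2.233124532 ≈ 0.4478031.

0.44780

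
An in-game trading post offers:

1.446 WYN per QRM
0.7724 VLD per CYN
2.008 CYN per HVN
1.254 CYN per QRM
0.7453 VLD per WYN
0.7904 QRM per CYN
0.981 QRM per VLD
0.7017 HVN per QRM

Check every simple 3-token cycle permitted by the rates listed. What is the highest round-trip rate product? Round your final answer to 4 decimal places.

QRM→HVN→CYN→QRM: 0.7017 × 2.008 × 0.7904 = 1.11368
WYN→VLD→QRM→WYN: 0.7453 × 0.981 × 1.446 = 1.05723
QRM→CYN→VLD→QRM: 1.254 × 0.7724 × 0.981 = 0.95019
Maximum is QRM→HVN→CYN→QRM at 1.1137; arbitrage exists.

1.1137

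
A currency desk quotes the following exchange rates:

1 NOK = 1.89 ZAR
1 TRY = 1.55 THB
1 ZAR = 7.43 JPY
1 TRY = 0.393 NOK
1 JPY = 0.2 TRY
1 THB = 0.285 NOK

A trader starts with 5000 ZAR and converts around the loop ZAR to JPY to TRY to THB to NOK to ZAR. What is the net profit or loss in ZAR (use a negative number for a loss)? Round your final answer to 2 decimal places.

5000 ZAR × 7.43 = 37150 JPY
37150 JPY × 0.2 = 7430 TRY
7430 TRY × 1.55 = 11516.5 THB
11516.5 THB × 0.285 = 3282.2025 NOK
3282.2025 NOK × 1.89 = 6203.362725 ZAR
Net change: 6203.362725 − 5000 = 1203.362725 ZAR

1203.36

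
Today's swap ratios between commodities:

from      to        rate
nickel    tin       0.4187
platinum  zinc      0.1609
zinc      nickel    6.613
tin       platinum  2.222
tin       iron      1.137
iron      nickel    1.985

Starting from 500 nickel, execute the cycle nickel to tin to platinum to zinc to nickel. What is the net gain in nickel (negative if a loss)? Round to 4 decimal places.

-5.0383

500 nickel × 0.4187 = 209.35 tin
209.35 tin × 2.222 = 465.1757 platinum
465.1757 platinum × 0.1609 = 74.84677013 zinc
74.84677013 zinc × 6.613 = 494.96169086969 nickel
Net change: 494.96169086969 − 500 = -5.03830913031 nickel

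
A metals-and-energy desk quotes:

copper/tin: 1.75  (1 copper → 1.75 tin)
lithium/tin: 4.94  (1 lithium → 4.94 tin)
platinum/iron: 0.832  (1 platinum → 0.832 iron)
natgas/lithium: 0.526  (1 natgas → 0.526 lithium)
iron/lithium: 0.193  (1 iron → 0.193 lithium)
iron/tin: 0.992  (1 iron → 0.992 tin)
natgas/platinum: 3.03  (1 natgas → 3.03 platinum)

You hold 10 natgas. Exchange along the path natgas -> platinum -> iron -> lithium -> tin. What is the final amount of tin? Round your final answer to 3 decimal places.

24.035

10 natgas × 3.03 = 30.3 platinum
30.3 platinum × 0.832 = 25.2096 iron
25.2096 iron × 0.193 = 4.8654528 lithium
4.8654528 lithium × 4.94 = 24.035336832 tin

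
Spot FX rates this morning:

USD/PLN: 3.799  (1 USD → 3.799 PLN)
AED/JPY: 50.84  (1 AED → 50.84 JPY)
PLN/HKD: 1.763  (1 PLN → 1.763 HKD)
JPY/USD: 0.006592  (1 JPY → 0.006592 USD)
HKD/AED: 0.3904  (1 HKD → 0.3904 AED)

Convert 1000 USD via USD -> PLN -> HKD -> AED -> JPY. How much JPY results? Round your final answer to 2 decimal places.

132934.27

1000 USD × 3.799 = 3799 PLN
3799 PLN × 1.763 = 6697.637 HKD
6697.637 HKD × 0.3904 = 2614.7574848 AED
2614.7574848 AED × 50.84 = 132934.270527232 JPY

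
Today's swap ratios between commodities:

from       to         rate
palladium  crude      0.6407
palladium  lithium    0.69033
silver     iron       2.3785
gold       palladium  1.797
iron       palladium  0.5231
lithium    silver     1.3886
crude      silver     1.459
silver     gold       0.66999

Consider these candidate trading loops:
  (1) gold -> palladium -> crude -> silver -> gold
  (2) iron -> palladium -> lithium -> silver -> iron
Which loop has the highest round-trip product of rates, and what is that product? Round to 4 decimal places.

1.1927

(1) 1.797 × 0.6407 × 1.459 × 0.66999 = 1.12545
(2) 0.5231 × 0.69033 × 1.3886 × 2.3785 = 1.19267
Highest is cycle (2) at 1.1927 (>1, arbitrage).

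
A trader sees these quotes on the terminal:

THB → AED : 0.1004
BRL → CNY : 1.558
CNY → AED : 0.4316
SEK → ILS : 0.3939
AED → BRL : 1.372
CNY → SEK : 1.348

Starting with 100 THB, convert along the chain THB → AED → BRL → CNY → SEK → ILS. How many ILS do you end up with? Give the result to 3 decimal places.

100 THB × 0.1004 = 10.04 AED
10.04 AED × 1.372 = 13.77488 BRL
13.77488 BRL × 1.558 = 21.46126304 CNY
21.46126304 CNY × 1.348 = 28.92978257792 SEK
28.92978257792 SEK × 0.3939 = 11.395441357442688 ILS

11.395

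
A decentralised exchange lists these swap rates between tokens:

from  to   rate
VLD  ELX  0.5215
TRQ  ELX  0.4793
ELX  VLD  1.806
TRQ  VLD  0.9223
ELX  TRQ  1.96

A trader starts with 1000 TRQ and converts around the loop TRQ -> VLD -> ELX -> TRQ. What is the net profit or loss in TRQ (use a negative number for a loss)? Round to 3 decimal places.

-57.280

1000 TRQ × 0.9223 = 922.3 VLD
922.3 VLD × 0.5215 = 480.97945 ELX
480.97945 ELX × 1.96 = 942.719722 TRQ
Net change: 942.719722 − 1000 = -57.280278 TRQ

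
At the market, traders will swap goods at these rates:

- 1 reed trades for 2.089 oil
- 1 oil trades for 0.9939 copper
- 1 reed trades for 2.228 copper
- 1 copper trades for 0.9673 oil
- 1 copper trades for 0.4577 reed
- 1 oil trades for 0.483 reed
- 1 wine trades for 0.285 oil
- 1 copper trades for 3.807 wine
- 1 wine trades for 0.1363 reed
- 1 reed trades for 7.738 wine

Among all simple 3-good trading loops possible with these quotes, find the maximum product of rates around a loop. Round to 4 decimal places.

copper→wine→reed→copper: 3.807 × 0.1363 × 2.228 = 1.15610
copper→wine→oil→copper: 3.807 × 0.285 × 0.9939 = 1.07838
reed→wine→oil→reed: 7.738 × 0.285 × 0.483 = 1.06517
copper→oil→reed→copper: 0.9673 × 0.483 × 2.228 = 1.04093
copper→reed→oil→copper: 0.4577 × 2.089 × 0.9939 = 0.95030
Maximum is copper→wine→reed→copper at 1.1561; arbitrage exists.

1.1561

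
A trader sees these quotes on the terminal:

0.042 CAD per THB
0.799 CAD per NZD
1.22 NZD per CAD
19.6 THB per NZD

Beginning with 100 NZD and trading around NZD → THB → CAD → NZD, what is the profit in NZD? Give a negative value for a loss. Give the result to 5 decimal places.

0.43040

100 NZD × 19.6 = 1960 THB
1960 THB × 0.042 = 82.32 CAD
82.32 CAD × 1.22 = 100.4304 NZD
Net change: 100.4304 − 100 = 0.4304 NZD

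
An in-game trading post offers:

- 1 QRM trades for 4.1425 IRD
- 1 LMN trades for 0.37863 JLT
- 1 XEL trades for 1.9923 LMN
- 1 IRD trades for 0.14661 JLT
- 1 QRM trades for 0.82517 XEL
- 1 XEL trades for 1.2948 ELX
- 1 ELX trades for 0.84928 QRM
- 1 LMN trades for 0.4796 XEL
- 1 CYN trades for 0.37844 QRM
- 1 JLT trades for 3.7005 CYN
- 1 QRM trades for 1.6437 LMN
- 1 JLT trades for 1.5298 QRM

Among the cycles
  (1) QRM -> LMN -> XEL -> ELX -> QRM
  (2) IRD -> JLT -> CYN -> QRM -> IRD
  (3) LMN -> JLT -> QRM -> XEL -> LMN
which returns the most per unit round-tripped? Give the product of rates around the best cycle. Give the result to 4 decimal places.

0.9522

(1) 1.6437 × 0.4796 × 1.2948 × 0.84928 = 0.86687
(2) 0.14661 × 3.7005 × 0.37844 × 4.1425 = 0.85052
(3) 0.37863 × 1.5298 × 0.82517 × 1.9923 = 0.95224
Highest is cycle (3) at 0.9522 (≤1, no arbitrage).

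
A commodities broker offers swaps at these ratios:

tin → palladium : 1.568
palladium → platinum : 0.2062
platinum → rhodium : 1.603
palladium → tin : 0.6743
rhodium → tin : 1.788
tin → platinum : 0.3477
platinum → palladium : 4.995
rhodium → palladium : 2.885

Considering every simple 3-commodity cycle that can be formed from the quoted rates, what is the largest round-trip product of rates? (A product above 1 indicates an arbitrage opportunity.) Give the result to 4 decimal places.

palladium→tin→platinum→palladium: 0.6743 × 0.3477 × 4.995 = 1.17110
rhodium→tin→platinum→rhodium: 1.788 × 0.3477 × 1.603 = 0.99657
palladium→platinum→rhodium→palladium: 0.2062 × 1.603 × 2.885 = 0.95360
Maximum is palladium→tin→platinum→palladium at 1.1711; arbitrage exists.

1.1711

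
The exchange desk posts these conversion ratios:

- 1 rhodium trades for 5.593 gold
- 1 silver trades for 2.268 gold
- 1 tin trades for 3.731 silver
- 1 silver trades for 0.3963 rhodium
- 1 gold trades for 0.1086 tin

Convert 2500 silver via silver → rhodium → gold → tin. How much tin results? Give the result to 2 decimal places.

601.78

2500 silver × 0.3963 = 990.75 rhodium
990.75 rhodium × 5.593 = 5541.26475 gold
5541.26475 gold × 0.1086 = 601.78135185 tin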